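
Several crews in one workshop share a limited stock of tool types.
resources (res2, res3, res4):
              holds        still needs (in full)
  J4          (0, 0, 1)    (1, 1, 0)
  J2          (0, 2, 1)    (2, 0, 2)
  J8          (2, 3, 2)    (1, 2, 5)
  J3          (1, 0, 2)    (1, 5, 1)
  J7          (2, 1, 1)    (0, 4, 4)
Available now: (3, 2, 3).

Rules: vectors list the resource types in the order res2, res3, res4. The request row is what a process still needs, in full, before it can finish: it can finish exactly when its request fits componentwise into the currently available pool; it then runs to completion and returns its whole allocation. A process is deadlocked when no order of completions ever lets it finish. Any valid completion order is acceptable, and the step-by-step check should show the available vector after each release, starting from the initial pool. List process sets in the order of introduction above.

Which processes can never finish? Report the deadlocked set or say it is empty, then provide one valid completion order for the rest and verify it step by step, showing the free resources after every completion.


The deadlocked set is empty.
Key observation: starting with J2, each completion frees enough for the next — no one is permanently blocked.
The rest can finish in the order J2, J4, J8, J7, J3. Walking it through:
  pool = (3, 2, 3)
  run J2 (needs (2, 0, 2), free (3, 2, 3)); after release of (0, 2, 1) the pool is (3, 4, 4)
  run J4 (needs (1, 1, 0), free (3, 4, 4)); after release of (0, 0, 1) the pool is (3, 4, 5)
  run J8 (needs (1, 2, 5), free (3, 4, 5)); after release of (2, 3, 2) the pool is (5, 7, 7)
  run J7 (needs (0, 4, 4), free (5, 7, 7)); after release of (2, 1, 1) the pool is (7, 8, 8)
  run J3 (needs (1, 5, 1), free (7, 8, 8)); after release of (1, 0, 2) the pool is (8, 8, 10)


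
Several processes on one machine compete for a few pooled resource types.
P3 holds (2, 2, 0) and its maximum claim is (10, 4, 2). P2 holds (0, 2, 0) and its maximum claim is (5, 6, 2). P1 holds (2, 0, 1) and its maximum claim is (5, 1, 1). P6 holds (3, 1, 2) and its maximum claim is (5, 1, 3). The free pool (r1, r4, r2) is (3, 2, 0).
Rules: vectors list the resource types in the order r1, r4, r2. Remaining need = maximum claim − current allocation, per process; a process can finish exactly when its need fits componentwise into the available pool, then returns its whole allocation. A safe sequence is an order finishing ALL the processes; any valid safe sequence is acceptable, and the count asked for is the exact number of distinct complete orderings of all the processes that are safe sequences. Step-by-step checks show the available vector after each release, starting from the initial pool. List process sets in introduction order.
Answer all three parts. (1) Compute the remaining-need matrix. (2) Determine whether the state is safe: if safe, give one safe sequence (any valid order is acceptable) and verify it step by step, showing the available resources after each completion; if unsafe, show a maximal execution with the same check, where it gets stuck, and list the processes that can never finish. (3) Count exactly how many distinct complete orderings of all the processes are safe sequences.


(1) Outstanding need per process (order r1, r4, r2):
  P3: (8, 2, 2)
  P2: (5, 4, 2)
  P1: (3, 1, 0)
  P6: (2, 0, 1)
(2) SAFE — a valid safe sequence is P1, P6, P3, P2.
Key observation: the order's first zero-slack moment is P1 ((3, 1, 0) needed, (3, 2, 0) free — a requested resource with nothing to spare).
Step-by-step check:
  pool = (3, 2, 0)
  P1: need (3, 1, 0) fits (3, 2, 0); releases (2, 0, 1), pool now (5, 2, 1)
  P6: need (2, 0, 1) fits (5, 2, 1); releases (3, 1, 2), pool now (8, 3, 3)
  P3: need (8, 2, 2) fits (8, 3, 3); releases (2, 2, 0), pool now (10, 5, 3)
  P2: need (5, 4, 2) fits (10, 5, 3); releases (0, 2, 0), pool now (10, 7, 3)
(3) Exactly 1 of the possible complete orderings is a safe sequence.


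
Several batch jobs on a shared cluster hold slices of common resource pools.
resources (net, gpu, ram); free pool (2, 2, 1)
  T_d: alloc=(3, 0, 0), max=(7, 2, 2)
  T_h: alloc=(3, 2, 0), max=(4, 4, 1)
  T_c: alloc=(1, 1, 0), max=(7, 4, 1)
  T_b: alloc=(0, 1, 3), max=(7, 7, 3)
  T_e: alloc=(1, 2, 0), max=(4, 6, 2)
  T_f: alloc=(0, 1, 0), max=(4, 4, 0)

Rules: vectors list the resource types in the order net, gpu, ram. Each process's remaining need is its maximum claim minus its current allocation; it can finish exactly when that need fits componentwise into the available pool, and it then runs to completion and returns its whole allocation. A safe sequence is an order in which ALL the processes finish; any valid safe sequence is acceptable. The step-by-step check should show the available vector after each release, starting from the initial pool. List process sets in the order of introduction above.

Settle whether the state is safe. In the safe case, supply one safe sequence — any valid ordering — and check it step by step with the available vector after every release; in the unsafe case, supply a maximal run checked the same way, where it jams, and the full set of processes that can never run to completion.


UNSAFE — no complete ordering exists.
Key observation: after T_h, T_f the pool peaks at (5, 5, 1), and each blocked process is short somewhere: T_d on ram; T_c on net; T_b on net, gpu; T_e on ram.
Going as far as possible: T_h, T_f; after that, nothing fits. Check, step by step:
  pool = (2, 2, 1)
  T_h needs (1, 2, 1) <= (2, 2, 1) -> finishes; pool += (3, 2, 0) = (5, 4, 1)
  T_f needs (4, 3, 0) <= (5, 4, 1) -> finishes; pool += (0, 1, 0) = (5, 5, 1)
  T_d still needs (4, 2, 2) but only (5, 5, 1) is free — short on ram
  T_c still needs (6, 3, 1) but only (5, 5, 1) is free — short on net
  T_b still needs (7, 6, 0) but only (5, 5, 1) is free — short on net and gpu
  T_e still needs (3, 4, 2) but only (5, 5, 1) is free — short on ram
Never able to finish: T_d, T_c, T_b and T_e.


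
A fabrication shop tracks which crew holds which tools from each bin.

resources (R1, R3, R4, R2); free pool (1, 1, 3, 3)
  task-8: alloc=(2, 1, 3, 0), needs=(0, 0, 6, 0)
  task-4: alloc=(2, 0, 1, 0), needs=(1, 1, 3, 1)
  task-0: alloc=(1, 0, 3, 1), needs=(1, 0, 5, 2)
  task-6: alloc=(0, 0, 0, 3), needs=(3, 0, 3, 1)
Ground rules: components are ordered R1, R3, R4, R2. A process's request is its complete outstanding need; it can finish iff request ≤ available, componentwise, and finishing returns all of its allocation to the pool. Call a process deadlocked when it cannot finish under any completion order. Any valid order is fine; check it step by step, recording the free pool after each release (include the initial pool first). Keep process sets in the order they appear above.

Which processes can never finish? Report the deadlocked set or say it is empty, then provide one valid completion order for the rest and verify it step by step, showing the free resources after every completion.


Deadlocked: task-8 and task-0.
Key observation: no order helps: past task-4, task-6, the free pool tops out at (3, 1, 4, 6), below what each blocked process needs in R4.
The rest can finish in the order task-4, task-6. Walking it through:
  pool = (1, 1, 3, 3)
  task-4 needs (1, 1, 3, 1) <= (1, 1, 3, 3) -> finishes; pool += (2, 0, 1, 0) = (3, 1, 4, 3)
  task-6 needs (3, 0, 3, 1) <= (3, 1, 4, 3) -> finishes; pool += (0, 0, 0, 3) = (3, 1, 4, 6)
None of the blocked processes ever fits:
  task-8 cannot run: need (0, 0, 6, 0) vs free (3, 1, 4, 6) (insufficient R4)
  task-0 cannot run: need (1, 0, 5, 2) vs free (3, 1, 4, 6) (insufficient R4)


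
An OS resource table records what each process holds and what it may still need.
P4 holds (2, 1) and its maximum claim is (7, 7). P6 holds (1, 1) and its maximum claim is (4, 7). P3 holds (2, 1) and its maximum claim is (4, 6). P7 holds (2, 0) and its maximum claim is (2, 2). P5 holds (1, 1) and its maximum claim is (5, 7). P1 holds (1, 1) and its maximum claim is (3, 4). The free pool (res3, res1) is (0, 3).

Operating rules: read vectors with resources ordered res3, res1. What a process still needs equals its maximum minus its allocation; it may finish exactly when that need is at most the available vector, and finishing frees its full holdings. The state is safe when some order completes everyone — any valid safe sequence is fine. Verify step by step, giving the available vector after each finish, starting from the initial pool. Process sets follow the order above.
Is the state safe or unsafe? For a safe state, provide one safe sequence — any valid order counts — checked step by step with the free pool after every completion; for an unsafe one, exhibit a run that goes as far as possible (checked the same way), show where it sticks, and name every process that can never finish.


UNSAFE — no complete ordering exists.
Key observation: res1 is the bottleneck — with P7, P1 done the pool holds (3, 4), short of every remaining need.
A maximal execution: P7, P1 — then nothing else fits. Walking it through:
  pool = (0, 3)
  P7: need (0, 2) fits (0, 3); releases (2, 0), pool now (2, 3)
  P1: need (2, 3) fits (2, 3); releases (1, 1), pool now (3, 4)
  P4 still needs (5, 6) but only (3, 4) is free — short on res3 and res1
  P6 still needs (3, 6) but only (3, 4) is free — short on res1
  P3 still needs (2, 5) but only (3, 4) is free — short on res1
  P5 still needs (4, 6) but only (3, 4) is free — short on res3 and res1
Processes that can never finish: P4, P6, P3 and P5.


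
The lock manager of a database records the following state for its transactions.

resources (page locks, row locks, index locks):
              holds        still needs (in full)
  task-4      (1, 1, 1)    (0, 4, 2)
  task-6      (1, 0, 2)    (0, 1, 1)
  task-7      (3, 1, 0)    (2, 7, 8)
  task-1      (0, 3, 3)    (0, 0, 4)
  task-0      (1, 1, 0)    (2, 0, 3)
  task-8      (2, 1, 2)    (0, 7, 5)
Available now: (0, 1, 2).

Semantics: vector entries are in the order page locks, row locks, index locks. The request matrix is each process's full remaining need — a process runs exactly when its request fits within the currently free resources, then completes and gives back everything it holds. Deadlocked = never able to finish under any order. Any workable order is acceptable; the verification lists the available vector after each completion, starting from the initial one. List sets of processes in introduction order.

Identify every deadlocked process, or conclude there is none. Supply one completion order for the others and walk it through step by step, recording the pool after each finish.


Deadlocked set: task-7 and task-8.
Key observation: once task-6, task-1, task-4, task-0 finish, the pool peaks at (3, 6, 8) — and every remaining process still needs more row locks than that.
The rest can finish in the order task-6, task-1, task-4, task-0. Step-by-step check:
  pool = (0, 1, 2)
  run task-6 (needs (0, 1, 1), free (0, 1, 2)); after release of (1, 0, 2) the pool is (1, 1, 4)
  run task-1 (needs (0, 0, 4), free (1, 1, 4)); after release of (0, 3, 3) the pool is (1, 4, 7)
  run task-4 (needs (0, 4, 2), free (1, 4, 7)); after release of (1, 1, 1) the pool is (2, 5, 8)
  run task-0 (needs (2, 0, 3), free (2, 5, 8)); after release of (1, 1, 0) the pool is (3, 6, 8)
None of the blocked processes ever fits:
  task-7 still needs (2, 7, 8) but only (3, 6, 8) is free — short on row locks
  task-8 still needs (0, 7, 5) but only (3, 6, 8) is free — short on row locks


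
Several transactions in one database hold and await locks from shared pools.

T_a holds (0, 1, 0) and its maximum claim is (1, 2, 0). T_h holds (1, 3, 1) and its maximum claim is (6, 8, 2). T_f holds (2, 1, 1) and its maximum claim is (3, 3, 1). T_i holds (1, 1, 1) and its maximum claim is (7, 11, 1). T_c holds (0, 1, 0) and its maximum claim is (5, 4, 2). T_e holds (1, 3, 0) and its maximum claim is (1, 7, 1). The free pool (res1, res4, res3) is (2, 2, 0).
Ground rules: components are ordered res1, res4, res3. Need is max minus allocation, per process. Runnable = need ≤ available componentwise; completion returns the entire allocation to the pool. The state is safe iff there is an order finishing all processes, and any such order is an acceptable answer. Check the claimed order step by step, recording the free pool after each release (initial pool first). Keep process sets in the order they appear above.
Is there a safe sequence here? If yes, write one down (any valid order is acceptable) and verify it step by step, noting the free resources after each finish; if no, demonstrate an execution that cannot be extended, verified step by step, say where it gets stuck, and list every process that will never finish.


SAFE, for example via the order T_f, T_a, T_e, T_h, T_c, T_i.
Key observation: at T_f the run first touches a limit — (1, 2, 0) against (2, 2, 0), exact on a resource it actually requests.
Step-by-step check:
  pool = (2, 2, 0)
  T_f: need (1, 2, 0) fits (2, 2, 0); releases (2, 1, 1), pool now (4, 3, 1)
  T_a: need (1, 1, 0) fits (4, 3, 1); releases (0, 1, 0), pool now (4, 4, 1)
  T_e: need (0, 4, 1) fits (4, 4, 1); releases (1, 3, 0), pool now (5, 7, 1)
  T_h: need (5, 5, 1) fits (5, 7, 1); releases (1, 3, 1), pool now (6, 10, 2)
  T_c: need (5, 3, 2) fits (6, 10, 2); releases (0, 1, 0), pool now (6, 11, 2)
  T_i: need (6, 10, 0) fits (6, 11, 2); releases (1, 1, 1), pool now (7, 12, 3)


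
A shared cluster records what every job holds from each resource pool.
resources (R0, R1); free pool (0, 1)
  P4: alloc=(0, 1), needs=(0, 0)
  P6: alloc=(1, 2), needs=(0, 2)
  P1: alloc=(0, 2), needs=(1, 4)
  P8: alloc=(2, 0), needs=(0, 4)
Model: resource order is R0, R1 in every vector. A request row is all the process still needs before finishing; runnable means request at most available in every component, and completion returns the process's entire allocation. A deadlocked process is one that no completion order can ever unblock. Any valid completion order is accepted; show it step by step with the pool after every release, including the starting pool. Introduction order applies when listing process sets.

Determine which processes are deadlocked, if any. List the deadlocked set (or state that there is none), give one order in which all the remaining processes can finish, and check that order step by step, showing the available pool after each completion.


No process is deadlocked.
Key observation: P4 fits the free pool immediately, and its release cascades until everyone finishes.
One completion order for the rest: P4, P6, P8, P1. Verifying each step:
  pool = (0, 1)
  P4 needs (0, 0) <= (0, 1) -> finishes; pool += (0, 1) = (0, 2)
  P6 needs (0, 2) <= (0, 2) -> finishes; pool += (1, 2) = (1, 4)
  P8 needs (0, 4) <= (1, 4) -> finishes; pool += (2, 0) = (3, 4)
  P1 needs (1, 4) <= (3, 4) -> finishes; pool += (0, 2) = (3, 6)


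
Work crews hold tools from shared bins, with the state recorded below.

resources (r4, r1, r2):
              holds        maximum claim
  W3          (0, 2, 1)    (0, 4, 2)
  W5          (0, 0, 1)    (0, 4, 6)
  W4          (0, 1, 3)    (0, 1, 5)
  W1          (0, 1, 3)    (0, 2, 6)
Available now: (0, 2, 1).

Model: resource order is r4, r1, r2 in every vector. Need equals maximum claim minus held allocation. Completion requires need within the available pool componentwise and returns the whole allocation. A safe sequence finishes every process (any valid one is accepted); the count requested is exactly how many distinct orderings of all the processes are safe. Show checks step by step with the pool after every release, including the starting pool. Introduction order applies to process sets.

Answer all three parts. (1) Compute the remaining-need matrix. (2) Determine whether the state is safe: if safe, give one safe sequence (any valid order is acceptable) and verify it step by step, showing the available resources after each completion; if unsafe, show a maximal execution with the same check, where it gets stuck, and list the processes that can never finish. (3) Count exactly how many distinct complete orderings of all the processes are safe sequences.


(1) Outstanding need per process (order r4, r1, r2):
  W3: (0, 2, 1)
  W5: (0, 4, 5)
  W4: (0, 0, 2)
  W1: (0, 1, 3)
(2) SAFE, for example via the order W3, W4, W5, W1.
Key observation: W3 marks the first exact bind of the order: its need (0, 2, 1) fits the free (0, 2, 1) with zero slack on a requested resource.
Verifying each step:
  pool = (0, 2, 1)
  W3 needs (0, 2, 1) <= (0, 2, 1) -> finishes; pool += (0, 2, 1) = (0, 4, 2)
  W4 needs (0, 0, 2) <= (0, 4, 2) -> finishes; pool += (0, 1, 3) = (0, 5, 5)
  W5 needs (0, 4, 5) <= (0, 5, 5) -> finishes; pool += (0, 0, 1) = (0, 5, 6)
  W1 needs (0, 1, 3) <= (0, 5, 6) -> finishes; pool += (0, 1, 3) = (0, 6, 9)
(3) Precisely 2 of the possible complete orderings are safe sequences.


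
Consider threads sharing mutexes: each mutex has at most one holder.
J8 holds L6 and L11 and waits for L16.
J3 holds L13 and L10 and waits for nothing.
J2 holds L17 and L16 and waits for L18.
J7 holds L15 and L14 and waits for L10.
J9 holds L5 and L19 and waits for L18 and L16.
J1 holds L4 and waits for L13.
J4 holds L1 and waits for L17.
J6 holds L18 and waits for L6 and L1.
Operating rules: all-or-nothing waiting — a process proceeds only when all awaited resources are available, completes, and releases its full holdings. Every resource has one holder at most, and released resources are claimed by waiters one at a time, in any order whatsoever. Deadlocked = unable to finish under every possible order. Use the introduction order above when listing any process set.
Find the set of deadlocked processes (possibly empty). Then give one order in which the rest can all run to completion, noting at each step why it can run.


Deadlocked: J8, J2, J9, J4 and J6.
Key observation: nobody on the ring J8 -> J2 -> J6 -> J8 can start until another member finishes, which never happens; J4 is caught in further circular waits and J9 waits into the deadlock from upstream.
The rest can finish in the order J3, J1, J7.
Step-by-step check:
  J3: no waits; runs immediately, freeing L13 and L10
  J1 waits on L13 — all released -> runs and releases L4
  J7 waits on L10 — all released -> runs and releases L15 and L14


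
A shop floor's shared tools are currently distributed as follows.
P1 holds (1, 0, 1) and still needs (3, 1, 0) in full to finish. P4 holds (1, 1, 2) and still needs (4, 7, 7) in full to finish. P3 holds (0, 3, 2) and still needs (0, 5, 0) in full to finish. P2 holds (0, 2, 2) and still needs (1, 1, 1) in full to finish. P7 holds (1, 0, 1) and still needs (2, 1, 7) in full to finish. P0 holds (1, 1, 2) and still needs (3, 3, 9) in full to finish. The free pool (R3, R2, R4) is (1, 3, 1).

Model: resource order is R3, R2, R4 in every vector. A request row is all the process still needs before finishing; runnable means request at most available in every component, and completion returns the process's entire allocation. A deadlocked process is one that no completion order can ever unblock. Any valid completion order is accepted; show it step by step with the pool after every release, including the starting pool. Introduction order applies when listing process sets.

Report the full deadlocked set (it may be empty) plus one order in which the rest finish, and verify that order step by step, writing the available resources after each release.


The deadlocked set is P1, P4, P7 and P0.
Key observation: the pool after P2, P3 is (1, 8, 5); every surviving request exceeds it in R3, so progress ends there.
A valid finishing order for the others: P2, P3. Check, step by step:
  pool = (1, 3, 1)
  P2: need (1, 1, 1) fits (1, 3, 1); releases (0, 2, 2), pool now (1, 5, 3)
  P3: need (0, 5, 0) fits (1, 5, 3); releases (0, 3, 2), pool now (1, 8, 5)
The stuck group stays short no matter what:
  blocked: P1 wants (3, 1, 0), pool (1, 8, 5) — not enough R3
  blocked: P4 wants (4, 7, 7), pool (1, 8, 5) — not enough R3 and R4
  blocked: P7 wants (2, 1, 7), pool (1, 8, 5) — not enough R3 and R4
  blocked: P0 wants (3, 3, 9), pool (1, 8, 5) — not enough R3 and R4


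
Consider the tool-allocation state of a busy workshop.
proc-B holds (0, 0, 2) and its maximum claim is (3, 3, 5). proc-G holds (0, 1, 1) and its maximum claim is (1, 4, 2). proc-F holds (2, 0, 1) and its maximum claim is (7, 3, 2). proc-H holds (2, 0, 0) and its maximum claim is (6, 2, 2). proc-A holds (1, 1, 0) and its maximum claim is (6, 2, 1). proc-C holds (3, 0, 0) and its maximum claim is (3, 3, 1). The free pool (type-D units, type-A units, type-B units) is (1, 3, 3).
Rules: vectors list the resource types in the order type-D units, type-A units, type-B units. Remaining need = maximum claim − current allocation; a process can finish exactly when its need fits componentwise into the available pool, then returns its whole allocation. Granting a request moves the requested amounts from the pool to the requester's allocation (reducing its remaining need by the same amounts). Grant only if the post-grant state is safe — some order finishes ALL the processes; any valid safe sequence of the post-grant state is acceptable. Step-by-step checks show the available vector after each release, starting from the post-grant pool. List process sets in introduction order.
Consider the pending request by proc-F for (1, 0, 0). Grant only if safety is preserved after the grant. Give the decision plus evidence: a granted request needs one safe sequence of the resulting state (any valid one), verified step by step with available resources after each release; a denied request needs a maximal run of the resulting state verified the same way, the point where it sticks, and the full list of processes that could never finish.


DENY — the pretend-granted state is unsafe.
Key observation: no order helps: past proc-C, proc-G, proc-B, the free pool tops out at (3, 4, 6), below what each blocked process needs in type-D units.
Pretend the grant happened; the run proc-C, proc-G, proc-B goes as far as possible. Step-by-step check:
  pool = (0, 3, 3)
  run proc-C (needs (0, 3, 1), free (0, 3, 3)); after release of (3, 0, 0) the pool is (3, 3, 3)
  run proc-G (needs (1, 3, 1), free (3, 3, 3)); after release of (0, 1, 1) the pool is (3, 4, 4)
  run proc-B (needs (3, 3, 3), free (3, 4, 4)); after release of (0, 0, 2) the pool is (3, 4, 6)
  blocked: proc-F wants (4, 3, 1), pool (3, 4, 6) — not enough type-D units
  blocked: proc-H wants (4, 2, 2), pool (3, 4, 6) — not enough type-D units
  blocked: proc-A wants (5, 1, 1), pool (3, 4, 6) — not enough type-D units
Processes that could never finish after the grant: proc-F, proc-H and proc-A.


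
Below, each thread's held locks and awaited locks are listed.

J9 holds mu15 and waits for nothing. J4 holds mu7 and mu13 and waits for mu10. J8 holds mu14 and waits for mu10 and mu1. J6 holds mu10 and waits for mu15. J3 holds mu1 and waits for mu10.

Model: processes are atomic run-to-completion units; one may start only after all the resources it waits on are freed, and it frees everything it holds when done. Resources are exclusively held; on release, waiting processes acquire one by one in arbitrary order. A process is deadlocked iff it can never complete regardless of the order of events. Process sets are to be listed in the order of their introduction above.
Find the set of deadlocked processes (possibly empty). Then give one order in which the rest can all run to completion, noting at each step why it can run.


No process is deadlocked.
Key observation: the wait relation is loop-free; peeling off processes with no waits unwinds the whole state.
The rest can finish in the order J9, J6, J3, J8, J4.
Walking it through:
  J9: no waits; runs immediately, freeing mu15
  J6: everything it awaited (mu15) is free; runs, freeing mu10
  J3: everything it awaited (mu10) is free; runs, freeing mu1
  J8: everything it awaited (mu10 and mu1) is free; runs, freeing mu14
  J4: everything it awaited (mu10) is free; runs, freeing mu7 and mu13


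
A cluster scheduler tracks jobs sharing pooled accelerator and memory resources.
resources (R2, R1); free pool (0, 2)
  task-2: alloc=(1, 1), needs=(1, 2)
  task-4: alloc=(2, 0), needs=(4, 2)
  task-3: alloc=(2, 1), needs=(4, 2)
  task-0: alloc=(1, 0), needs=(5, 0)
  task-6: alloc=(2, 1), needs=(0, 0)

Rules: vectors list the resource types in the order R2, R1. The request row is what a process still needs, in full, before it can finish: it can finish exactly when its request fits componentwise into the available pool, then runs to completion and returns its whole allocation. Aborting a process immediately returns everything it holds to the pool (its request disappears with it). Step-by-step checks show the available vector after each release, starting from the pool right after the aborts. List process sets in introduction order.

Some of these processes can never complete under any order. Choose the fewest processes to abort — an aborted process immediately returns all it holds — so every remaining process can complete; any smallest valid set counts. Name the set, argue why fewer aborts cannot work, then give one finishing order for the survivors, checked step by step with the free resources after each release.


The answer: abort task-4.
Key observation: task-3 was stuck for good until task-4 gave back (2, 0); in the order shown it finishes at step 2.
No smaller set exists: with zero aborts the deadlock remains.
The survivors complete as task-6, task-3, task-2, task-0. Walking it through (starting from the post-abort pool):
  pool = (2, 2)
  task-6 needs (0, 0) <= (2, 2) -> finishes; pool += (2, 1) = (4, 3)
  task-3 needs (4, 2) <= (4, 3) -> finishes; pool += (2, 1) = (6, 4)
  task-2 needs (1, 2) <= (6, 4) -> finishes; pool += (1, 1) = (7, 5)
  task-0 needs (5, 0) <= (7, 5) -> finishes; pool += (1, 0) = (8, 5)


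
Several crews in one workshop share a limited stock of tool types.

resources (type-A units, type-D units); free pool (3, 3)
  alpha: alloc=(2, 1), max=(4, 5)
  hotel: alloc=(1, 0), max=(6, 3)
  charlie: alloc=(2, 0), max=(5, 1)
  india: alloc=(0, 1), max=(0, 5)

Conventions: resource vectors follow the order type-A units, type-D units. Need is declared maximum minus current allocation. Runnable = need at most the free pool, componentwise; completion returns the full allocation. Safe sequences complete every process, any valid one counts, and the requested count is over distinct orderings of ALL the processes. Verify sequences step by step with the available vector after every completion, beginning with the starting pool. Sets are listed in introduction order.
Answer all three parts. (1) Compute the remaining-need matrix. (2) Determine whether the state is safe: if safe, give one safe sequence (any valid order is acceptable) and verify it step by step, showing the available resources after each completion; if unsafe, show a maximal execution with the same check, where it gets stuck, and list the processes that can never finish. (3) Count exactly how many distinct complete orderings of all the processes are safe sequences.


(1) Need matrix, components ordered type-A units, type-D units:
  alpha: (2, 4)
  hotel: (5, 3)
  charlie: (3, 1)
  india: (0, 4)
(2) UNSAFE — no complete ordering exists.
Key observation: after charlie, hotel complete, (6, 3) is the best the pool ever gets, yet each leftover process wants more type-D units.
The run charlie, hotel cannot be extended any further. Step-by-step check:
  pool = (3, 3)
  run charlie (needs (3, 1), free (3, 3)); after release of (2, 0) the pool is (5, 3)
  run hotel (needs (5, 3), free (5, 3)); after release of (1, 0) the pool is (6, 3)
  alpha still needs (2, 4) but only (6, 3) is free — short on type-D units
  india still needs (0, 4) but only (6, 3) is free — short on type-D units
Permanently blocked: alpha and india.
(3) Exactly 0 of the possible complete orderings are safe sequences.


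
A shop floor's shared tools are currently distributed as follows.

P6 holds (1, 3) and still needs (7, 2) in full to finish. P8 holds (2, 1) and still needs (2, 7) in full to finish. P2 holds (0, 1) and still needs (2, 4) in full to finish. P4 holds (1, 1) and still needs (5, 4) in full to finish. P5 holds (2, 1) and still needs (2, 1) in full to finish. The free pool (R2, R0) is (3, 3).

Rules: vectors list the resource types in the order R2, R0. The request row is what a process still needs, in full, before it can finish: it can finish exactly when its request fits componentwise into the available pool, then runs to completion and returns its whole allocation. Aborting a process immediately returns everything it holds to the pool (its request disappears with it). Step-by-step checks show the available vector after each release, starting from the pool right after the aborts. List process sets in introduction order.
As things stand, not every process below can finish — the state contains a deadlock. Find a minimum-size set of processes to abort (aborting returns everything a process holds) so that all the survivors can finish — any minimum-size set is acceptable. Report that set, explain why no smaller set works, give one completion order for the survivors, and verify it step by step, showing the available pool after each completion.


Abort P8.
Key observation: before aborting P8, P6 was permanently blocked — no order could ever run it; afterwards it completes at step 4.
Minimality: the empty abort set fails — the state is deadlocked as it stands.
The survivors complete as P5, P2, P4, P6. Step-by-step check (starting from the post-abort pool):
  pool = (5, 4)
  P5 needs (2, 1) <= (5, 4) -> finishes; pool += (2, 1) = (7, 5)
  P2 needs (2, 4) <= (7, 5) -> finishes; pool += (0, 1) = (7, 6)
  P4 needs (5, 4) <= (7, 6) -> finishes; pool += (1, 1) = (8, 7)
  P6 needs (7, 2) <= (8, 7) -> finishes; pool += (1, 3) = (9, 10)


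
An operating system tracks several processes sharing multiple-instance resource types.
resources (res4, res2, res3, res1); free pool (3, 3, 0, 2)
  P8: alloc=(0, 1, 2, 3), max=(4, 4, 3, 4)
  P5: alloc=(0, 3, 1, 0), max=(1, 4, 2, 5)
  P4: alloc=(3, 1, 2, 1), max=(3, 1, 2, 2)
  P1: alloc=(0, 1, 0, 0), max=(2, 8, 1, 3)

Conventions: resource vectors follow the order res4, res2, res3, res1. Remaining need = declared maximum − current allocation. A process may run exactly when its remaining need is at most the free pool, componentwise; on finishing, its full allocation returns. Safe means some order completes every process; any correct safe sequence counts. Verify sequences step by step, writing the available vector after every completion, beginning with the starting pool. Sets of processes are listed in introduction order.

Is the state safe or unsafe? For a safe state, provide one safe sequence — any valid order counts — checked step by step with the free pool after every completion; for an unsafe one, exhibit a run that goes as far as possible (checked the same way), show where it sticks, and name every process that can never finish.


SAFE — a valid safe sequence is P4, P8, P5, P1.
Key observation: the order never hits an exact fit; P4 is the first step at the minimum slack of 1 on its requested resources ((0, 0, 0, 1), (3, 3, 0, 2) free).
Step-by-step check:
  pool = (3, 3, 0, 2)
  run P4 (needs (0, 0, 0, 1), free (3, 3, 0, 2)); after release of (3, 1, 2, 1) the pool is (6, 4, 2, 3)
  run P8 (needs (4, 3, 1, 1), free (6, 4, 2, 3)); after release of (0, 1, 2, 3) the pool is (6, 5, 4, 6)
  run P5 (needs (1, 1, 1, 5), free (6, 5, 4, 6)); after release of (0, 3, 1, 0) the pool is (6, 8, 5, 6)
  run P1 (needs (2, 7, 1, 3), free (6, 8, 5, 6)); after release of (0, 1, 0, 0) the pool is (6, 9, 5, 6)


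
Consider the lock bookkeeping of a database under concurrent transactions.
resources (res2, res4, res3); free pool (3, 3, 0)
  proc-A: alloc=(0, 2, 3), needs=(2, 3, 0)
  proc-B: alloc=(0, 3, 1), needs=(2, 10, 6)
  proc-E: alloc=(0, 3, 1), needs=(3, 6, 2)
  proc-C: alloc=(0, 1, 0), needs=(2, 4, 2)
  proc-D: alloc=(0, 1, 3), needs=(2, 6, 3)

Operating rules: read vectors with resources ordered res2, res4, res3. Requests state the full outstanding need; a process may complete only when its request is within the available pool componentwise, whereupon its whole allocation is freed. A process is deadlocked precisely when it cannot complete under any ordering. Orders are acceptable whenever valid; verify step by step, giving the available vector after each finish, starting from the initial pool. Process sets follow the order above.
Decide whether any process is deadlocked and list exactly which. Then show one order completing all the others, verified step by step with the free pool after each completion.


The deadlocked set is empty.
Key observation: proc-A can run right away; the returned allocation unlocks the remaining processes in turn.
The rest can finish in the order proc-A, proc-C, proc-D, proc-E, proc-B. Step-by-step check:
  pool = (3, 3, 0)
  run proc-A (needs (2, 3, 0), free (3, 3, 0)); after release of (0, 2, 3) the pool is (3, 5, 3)
  run proc-C (needs (2, 4, 2), free (3, 5, 3)); after release of (0, 1, 0) the pool is (3, 6, 3)
  run proc-D (needs (2, 6, 3), free (3, 6, 3)); after release of (0, 1, 3) the pool is (3, 7, 6)
  run proc-E (needs (3, 6, 2), free (3, 7, 6)); after release of (0, 3, 1) the pool is (3, 10, 7)
  run proc-B (needs (2, 10, 6), free (3, 10, 7)); after release of (0, 3, 1) the pool is (3, 13, 8)


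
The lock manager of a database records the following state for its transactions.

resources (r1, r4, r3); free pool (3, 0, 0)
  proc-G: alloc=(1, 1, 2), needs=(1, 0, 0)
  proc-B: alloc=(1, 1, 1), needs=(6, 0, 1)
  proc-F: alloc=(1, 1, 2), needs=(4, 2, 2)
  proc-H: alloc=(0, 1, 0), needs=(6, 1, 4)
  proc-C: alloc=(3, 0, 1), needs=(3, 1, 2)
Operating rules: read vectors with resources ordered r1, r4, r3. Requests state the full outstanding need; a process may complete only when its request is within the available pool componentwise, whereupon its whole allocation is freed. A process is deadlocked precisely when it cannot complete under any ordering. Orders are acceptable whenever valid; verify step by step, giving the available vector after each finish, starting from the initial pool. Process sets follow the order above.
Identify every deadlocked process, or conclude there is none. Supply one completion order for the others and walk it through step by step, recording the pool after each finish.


No process is deadlocked.
Key observation: proc-G leads a chain of completions in which each release enables another process.
One completion order for the rest: proc-G, proc-C, proc-B, proc-F, proc-H. Walking it through:
  pool = (3, 0, 0)
  proc-G needs (1, 0, 0) <= (3, 0, 0) -> finishes; pool += (1, 1, 2) = (4, 1, 2)
  proc-C needs (3, 1, 2) <= (4, 1, 2) -> finishes; pool += (3, 0, 1) = (7, 1, 3)
  proc-B needs (6, 0, 1) <= (7, 1, 3) -> finishes; pool += (1, 1, 1) = (8, 2, 4)
  proc-F needs (4, 2, 2) <= (8, 2, 4) -> finishes; pool += (1, 1, 2) = (9, 3, 6)
  proc-H needs (6, 1, 4) <= (9, 3, 6) -> finishes; pool += (0, 1, 0) = (9, 4, 6)


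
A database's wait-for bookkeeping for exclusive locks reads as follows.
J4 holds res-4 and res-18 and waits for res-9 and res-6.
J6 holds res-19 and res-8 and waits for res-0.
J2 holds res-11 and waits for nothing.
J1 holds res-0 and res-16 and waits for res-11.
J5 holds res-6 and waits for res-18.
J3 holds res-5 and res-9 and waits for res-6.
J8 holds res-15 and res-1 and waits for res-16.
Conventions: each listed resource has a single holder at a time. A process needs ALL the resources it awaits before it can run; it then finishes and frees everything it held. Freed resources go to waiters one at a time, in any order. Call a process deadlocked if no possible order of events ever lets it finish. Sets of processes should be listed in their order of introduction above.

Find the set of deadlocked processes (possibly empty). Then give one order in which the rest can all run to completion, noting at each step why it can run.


Deadlocked: J4, J5 and J3.
Key observation: the wait chain closes on itself along J4 -> J5 -> J4; J3 is caught in further circular waits.
A valid finishing order for the others: J2, J1, J8, J6.
Check, step by step:
  J2 waits on nothing -> runs at once and releases res-11
  run J1 (all its waits — res-11 — are resolved); releases res-0 and res-16
  run J8 (all its waits — res-16 — are resolved); releases res-15 and res-1
  run J6 (all its waits — res-0 — are resolved); releases res-19 and res-8


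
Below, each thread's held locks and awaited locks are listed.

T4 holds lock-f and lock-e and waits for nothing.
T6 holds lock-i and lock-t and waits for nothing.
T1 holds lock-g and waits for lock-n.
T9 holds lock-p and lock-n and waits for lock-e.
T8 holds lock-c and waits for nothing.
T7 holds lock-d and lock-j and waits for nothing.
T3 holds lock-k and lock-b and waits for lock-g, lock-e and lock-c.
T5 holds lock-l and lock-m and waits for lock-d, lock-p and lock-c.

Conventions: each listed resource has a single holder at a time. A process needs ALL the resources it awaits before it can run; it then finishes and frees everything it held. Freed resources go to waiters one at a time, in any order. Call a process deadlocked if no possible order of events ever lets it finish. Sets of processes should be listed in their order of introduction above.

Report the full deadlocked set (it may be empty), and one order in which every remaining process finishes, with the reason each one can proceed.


The deadlocked set is empty.
Key observation: there is no circular wait here — follow any chain and it reaches a process that is free to run now.
The rest can finish in the order T4, T7, T9, T8, T5, T1, T3, T6.
Check, step by step:
  T4 waits on nothing -> runs at once and releases lock-f and lock-e
  T7 waits on nothing -> runs at once and releases lock-d and lock-j
  run T9 (all its waits — lock-e — are resolved); releases lock-p and lock-n
  T8 waits on nothing -> runs at once and releases lock-c
  run T5 (all its waits — lock-d, lock-p and lock-c — are resolved); releases lock-l and lock-m
  run T1 (all its waits — lock-n — are resolved); releases lock-g
  run T3 (all its waits — lock-g, lock-e and lock-c — are resolved); releases lock-k and lock-b
  T6 waits on nothing -> runs at once and releases lock-i and lock-t


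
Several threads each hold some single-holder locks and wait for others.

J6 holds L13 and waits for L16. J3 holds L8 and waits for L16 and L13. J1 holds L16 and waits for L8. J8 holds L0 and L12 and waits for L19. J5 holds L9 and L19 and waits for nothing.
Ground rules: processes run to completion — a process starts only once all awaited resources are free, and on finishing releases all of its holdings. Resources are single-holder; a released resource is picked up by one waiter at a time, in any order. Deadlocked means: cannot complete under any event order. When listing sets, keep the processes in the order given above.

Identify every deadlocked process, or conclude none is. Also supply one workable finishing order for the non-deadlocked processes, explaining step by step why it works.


The deadlocked set is J6, J3 and J1.
Key observation: J6 -> J1 -> J3 -> J6 is a circular wait — nothing in it can go first; no other process is dragged down with it.
A valid finishing order for the others: J5, J8.
Check, step by step:
  run J5 (it waits on nothing); releases L9 and L19
  run J8 (all its waits — L19 — are resolved); releases L0 and L12


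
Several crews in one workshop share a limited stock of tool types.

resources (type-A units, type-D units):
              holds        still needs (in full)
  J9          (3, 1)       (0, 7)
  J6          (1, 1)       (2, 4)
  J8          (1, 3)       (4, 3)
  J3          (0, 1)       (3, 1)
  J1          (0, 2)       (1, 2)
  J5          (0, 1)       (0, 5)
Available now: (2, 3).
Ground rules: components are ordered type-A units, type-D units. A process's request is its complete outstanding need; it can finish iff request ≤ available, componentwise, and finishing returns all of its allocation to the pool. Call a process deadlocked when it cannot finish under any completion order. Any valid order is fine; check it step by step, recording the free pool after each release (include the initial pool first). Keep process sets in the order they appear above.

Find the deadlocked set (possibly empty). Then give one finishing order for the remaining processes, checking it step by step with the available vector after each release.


No process is deadlocked.
Key observation: there is always a runnable process — J1 first — so the state unwinds completely.
One completion order for the rest: J1, J6, J3, J9, J5, J8. Walking it through:
  pool = (2, 3)
  J1 needs (1, 2) <= (2, 3) -> finishes; pool += (0, 2) = (2, 5)
  J6 needs (2, 4) <= (2, 5) -> finishes; pool += (1, 1) = (3, 6)
  J3 needs (3, 1) <= (3, 6) -> finishes; pool += (0, 1) = (3, 7)
  J9 needs (0, 7) <= (3, 7) -> finishes; pool += (3, 1) = (6, 8)
  J5 needs (0, 5) <= (6, 8) -> finishes; pool += (0, 1) = (6, 9)
  J8 needs (4, 3) <= (6, 9) -> finishes; pool += (1, 3) = (7, 12)
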